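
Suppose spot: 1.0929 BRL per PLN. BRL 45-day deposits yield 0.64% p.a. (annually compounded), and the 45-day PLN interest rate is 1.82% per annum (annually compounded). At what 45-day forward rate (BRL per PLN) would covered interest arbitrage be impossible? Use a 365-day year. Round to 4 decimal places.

T = 45/365 years.
BRL growth factor: (1 + 0.0064)^(45/365) = 1.0007868.
PLN growth factor: (1 + 0.0182)^(45/365) = 1.0022261.
Forward (BRL per PLN) = 1.0929 × 1.0007868 / 1.0022261 = 1.091330.

1.0913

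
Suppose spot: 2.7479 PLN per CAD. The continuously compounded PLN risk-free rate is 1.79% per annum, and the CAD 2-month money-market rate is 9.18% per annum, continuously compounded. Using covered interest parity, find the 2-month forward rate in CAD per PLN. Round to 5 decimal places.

T = 2/12 years.
Growth of 1 PLN over T: e^(0.0179×2/12) = 1.0029878.
Growth of 1 CAD over T: e^(0.0918×2/12) = 1.0154176.
Forward (PLN per CAD) = 2.7479 × 1.0029878 / 1.0154176 = 2.714263.
Quoted the other way: 1/2.714263 = 0.36842 CAD per PLN.

0.36842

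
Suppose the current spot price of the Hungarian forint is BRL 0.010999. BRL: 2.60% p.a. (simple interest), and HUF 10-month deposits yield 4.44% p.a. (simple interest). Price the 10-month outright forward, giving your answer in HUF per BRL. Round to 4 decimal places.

92.2819

T = 10/12 years.
Growth of 1 BRL over T: 1 + 0.0260×10/12 = 1.02166667.
Growth of 1 HUF over T: 1 + 0.0444×10/12 = 1.037000.
So F = 0.010999 × 1.02166667 / 1.037000 = 0.010836366 (BRL/HUF).
Invert for HUF per BRL: 1 / 0.010836366 = 92.2819.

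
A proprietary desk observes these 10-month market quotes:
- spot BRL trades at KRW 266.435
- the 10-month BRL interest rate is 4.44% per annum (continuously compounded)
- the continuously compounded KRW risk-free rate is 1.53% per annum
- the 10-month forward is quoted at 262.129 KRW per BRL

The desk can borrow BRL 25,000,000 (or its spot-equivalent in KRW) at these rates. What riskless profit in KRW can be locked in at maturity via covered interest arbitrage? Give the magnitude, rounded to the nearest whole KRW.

KRW 53,890,978

T = 10/12 years.
Route A — deposit BRL, sell forward: 25,000,000 × 1.037693020838 × 262.129 = KRW 6,800,235,846.48.
Route B — convert at spot, deposit KRW: 25,000,000 × 266.435 × 1.012831627799 = KRW 6,746,344,868.82.
The quoted forward overvalues BRL, so borrow KRW, buy BRL at spot, deposit the BRL at 4.44%, and sell the proceeds forward at 262.129.
Profit = 6,800,235,846.48 − 6,746,344,868.82 = KRW 53,890,978.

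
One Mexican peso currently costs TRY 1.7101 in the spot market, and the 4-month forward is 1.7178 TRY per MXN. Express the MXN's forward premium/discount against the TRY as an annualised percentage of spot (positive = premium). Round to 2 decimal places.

+1.35%

T = 4/12 years.
(F − S)/S = (1.7178 − 1.7101)/1.7101 = 0.0045027.
Annualise by dividing by T: 0.0045027 / (4/12) = 0.013508 → 1.35%.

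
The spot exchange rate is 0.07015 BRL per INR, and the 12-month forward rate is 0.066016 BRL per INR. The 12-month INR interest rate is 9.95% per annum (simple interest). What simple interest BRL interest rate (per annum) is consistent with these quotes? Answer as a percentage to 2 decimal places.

3.47%

T = 1 year.
F/S = 0.066016/0.07015 = 0.9410691 = (growth of BRL) / (growth of INR).
INR growth factor: 1 + 0.0995×1 = 1.099500.
Hence g_BRL = 1.0347055.
r = (1.0347055 − 1)/1 = 0.034706 → 3.47%.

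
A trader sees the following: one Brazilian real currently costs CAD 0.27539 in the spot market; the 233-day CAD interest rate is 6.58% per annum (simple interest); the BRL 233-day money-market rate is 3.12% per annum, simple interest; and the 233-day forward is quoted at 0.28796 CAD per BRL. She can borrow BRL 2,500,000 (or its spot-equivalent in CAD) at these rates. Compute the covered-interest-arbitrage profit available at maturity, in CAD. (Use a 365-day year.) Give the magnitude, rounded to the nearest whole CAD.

T = 233/365 years.
Route A — deposit BRL, sell forward: 2,500,000 × 1.01991671 × 0.28796 = CAD 734,238.04.
Route B — convert at spot, deposit CAD: 2,500,000 × 0.27539 × 1.04200384 = CAD 717,393.59.
The quoted forward overvalues BRL, so borrow CAD, buy BRL at spot, deposit the BRL at 3.12%, and sell the proceeds forward at 0.28796.
Profit = 734,238.04 − 717,393.59 = CAD 16,844.

CAD 16,844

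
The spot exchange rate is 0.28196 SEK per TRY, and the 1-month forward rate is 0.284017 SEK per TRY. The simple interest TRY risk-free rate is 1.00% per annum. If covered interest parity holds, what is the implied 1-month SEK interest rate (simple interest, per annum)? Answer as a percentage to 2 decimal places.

T = 1/12 years.
By CIP, F/S equals the SEK-to-TRY growth ratio: 0.284017/0.28196 = 1.0072954.
TRY growth factor: 1 + 0.0100×1/12 = 1.0008333.
So the SEK growth factor = 1.0081348.
(1.0081348 − 1)/T = 0.097618, i.e. 9.76%.

9.76%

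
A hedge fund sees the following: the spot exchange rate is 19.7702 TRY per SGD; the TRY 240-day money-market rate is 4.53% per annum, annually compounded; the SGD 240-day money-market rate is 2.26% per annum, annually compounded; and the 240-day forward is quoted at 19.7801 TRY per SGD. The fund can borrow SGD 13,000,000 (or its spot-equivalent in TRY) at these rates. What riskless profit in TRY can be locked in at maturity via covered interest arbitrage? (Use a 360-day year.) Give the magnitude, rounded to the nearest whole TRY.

TRY 3,715,815

T = 240/360 years.
Route A — deposit SGD, sell forward: 13,000,000 × 1.01501047819 × 19.7801 = TRY 261,001,113.88.
Route B — convert at spot, deposit TRY: 13,000,000 × 19.7702 × 1.02997646284 = TRY 264,716,928.65.
The quoted forward undervalues SGD, so borrow SGD, convert to TRY at spot, deposit the TRY at 4.53%, and buy SGD forward at 19.7801 to cover the loan.
The gap between the two covered legs is TRY 3,715,815.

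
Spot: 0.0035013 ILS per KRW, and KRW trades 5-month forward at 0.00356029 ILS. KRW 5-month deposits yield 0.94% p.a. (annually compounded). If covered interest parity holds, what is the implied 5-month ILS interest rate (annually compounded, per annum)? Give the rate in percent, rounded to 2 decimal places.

5.07%

T = 5/12 years.
By CIP, F/S equals the ILS-to-KRW growth ratio: 0.00356029/0.0035013 = 1.0168480.
KRW growth factor: (1 + 0.0094)^(5/12) = 1.003906.
That pins the ILS growth at 1.0208198.
Annualise: 1.0208198^(12/5) − 1 = 0.050698 = 5.07%.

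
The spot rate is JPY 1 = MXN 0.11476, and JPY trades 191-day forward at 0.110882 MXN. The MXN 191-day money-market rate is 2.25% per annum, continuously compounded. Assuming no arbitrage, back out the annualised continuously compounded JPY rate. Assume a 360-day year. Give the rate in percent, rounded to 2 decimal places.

8.73%

T = 191/360 years.
F/S = 0.110882/0.11476 = 0.9662077 = (growth of MXN) / (growth of JPY).
MXN growth factor: e^(0.0225×191/360) = 1.012009.
So the JPY growth factor = 1.0474032.
Take logs: ln 1.0474032 / (191/360) = 0.087293, so 8.73%.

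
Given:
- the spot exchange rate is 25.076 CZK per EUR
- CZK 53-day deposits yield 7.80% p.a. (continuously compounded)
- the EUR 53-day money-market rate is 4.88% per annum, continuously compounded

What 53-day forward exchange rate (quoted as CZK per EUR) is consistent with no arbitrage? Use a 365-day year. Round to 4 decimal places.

25.1825

T = 53/365 years.
CZK accumulates by e^(0.0780×53/365) = 1.01139041.
EUR growth factor: e^(0.0488×53/365) = 1.00711119.
Forward (CZK per EUR) = 25.076 × 1.01139041 / 1.00711119 = 25.182548.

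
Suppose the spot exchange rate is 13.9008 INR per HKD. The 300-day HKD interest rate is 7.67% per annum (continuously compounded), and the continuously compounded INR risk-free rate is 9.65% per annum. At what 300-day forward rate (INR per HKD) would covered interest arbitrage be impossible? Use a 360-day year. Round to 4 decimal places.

T = 300/360 years.
INR growth factor: e^(0.0965×300/360) = 1.08373853.
HKD growth factor: e^(0.0767×300/360) = 1.06600356.
CIP: F = S · (grow INR)/(grow HKD) = 13.9008 × 1.08373853/1.06600356 = 14.132066 INR per HKD.

14.1321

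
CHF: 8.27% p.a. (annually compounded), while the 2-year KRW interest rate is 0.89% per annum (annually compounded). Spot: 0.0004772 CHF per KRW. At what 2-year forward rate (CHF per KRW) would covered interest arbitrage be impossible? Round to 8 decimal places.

T = 2 years.
Growth of 1 CHF over T: (1 + 0.0827)^2 = 1.1722393.
Growth of 1 KRW over T: (1 + 0.0089)^2 = 1.0178792.
CIP: F = S · (grow CHF)/(grow KRW) = 0.0004772 × 1.1722393/1.0178792 = 0.0005495668 CHF per KRW.

0.00054957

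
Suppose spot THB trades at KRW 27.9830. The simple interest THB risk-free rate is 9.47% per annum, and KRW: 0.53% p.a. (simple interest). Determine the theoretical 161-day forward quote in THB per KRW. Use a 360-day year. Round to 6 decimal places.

0.037161

T = 161/360 years.
KRW accumulates by 1 + 0.0053×161/360 = 1.0023703.
Growth of 1 THB over T: 1 + 0.0947×161/360 = 1.0423519.
So F = 27.983 × 1.0023703 / 1.0423519 = 26.90965 (KRW/THB).
Quoted the other way: 1/26.90965 = 0.037161 THB per KRW.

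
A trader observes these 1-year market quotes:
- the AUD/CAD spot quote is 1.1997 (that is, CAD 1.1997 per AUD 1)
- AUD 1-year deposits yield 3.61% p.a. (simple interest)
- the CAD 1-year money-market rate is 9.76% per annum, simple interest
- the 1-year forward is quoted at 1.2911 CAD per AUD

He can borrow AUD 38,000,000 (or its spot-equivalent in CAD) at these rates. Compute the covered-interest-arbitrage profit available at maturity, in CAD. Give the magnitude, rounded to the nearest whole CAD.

CAD 794,884

T = 1 year.
Route A — deposit AUD, sell forward: 38,000,000 × 1.036100 × 1.2911 = CAD 50,832,930.98.
Route B — convert at spot, deposit CAD: 38,000,000 × 1.1997 × 1.097600 = CAD 50,038,047.36.
The quoted forward overvalues AUD, so borrow CAD, buy AUD at spot, deposit the AUD at 3.61%, and sell the proceeds forward at 1.2911.
Arbitrage profit = |50,832,930.98 − 50,038,047.36| = CAD 794,884.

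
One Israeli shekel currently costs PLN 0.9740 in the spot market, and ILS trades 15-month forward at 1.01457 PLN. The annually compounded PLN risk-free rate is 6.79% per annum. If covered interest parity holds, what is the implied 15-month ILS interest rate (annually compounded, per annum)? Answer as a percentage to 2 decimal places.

3.36%

T = 15/12 years.
F/S = 1.01457/0.974 = 1.0416530 = (growth of PLN) / (growth of ILS).
PLN growth factor: (1 + 0.0679)^(15/12) = 1.0855835.
That pins the ILS growth at 1.0421738.
r = 1.0421738^(12/15) − 1 = 0.033599 → 3.36%.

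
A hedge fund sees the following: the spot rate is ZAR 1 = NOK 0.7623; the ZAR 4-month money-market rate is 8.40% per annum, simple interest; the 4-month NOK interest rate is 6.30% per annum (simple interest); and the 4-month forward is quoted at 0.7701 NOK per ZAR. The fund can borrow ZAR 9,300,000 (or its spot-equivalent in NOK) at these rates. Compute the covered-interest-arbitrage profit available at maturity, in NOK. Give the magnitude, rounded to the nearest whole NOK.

T = 4/12 years.
Route A — deposit ZAR, sell forward: 9,300,000 × 1.028000 × 0.7701 = NOK 7,362,464.04.
Route B — convert at spot, deposit NOK: 9,300,000 × 0.7623 × 1.021000 = NOK 7,238,267.19.
The quoted forward overvalues ZAR, so borrow NOK, buy ZAR at spot, deposit the ZAR at 8.40%, and sell the proceeds forward at 0.7701.
Arbitrage profit = |7,362,464.04 − 7,238,267.19| = NOK 124,197.

NOK 124,197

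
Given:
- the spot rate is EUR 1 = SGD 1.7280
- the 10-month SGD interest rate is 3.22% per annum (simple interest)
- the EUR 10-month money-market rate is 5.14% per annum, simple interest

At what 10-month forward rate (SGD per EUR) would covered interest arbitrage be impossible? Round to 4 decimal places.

1.7015

T = 10/12 years.
Growth of 1 SGD over T: 1 + 0.0322×10/12 = 1.0268333.
Growth of 1 EUR over T: 1 + 0.0514×10/12 = 1.0428333.
CIP: F = S · (grow SGD)/(grow EUR) = 1.728 × 1.0268333/1.0428333 = 1.701488 SGD per EUR.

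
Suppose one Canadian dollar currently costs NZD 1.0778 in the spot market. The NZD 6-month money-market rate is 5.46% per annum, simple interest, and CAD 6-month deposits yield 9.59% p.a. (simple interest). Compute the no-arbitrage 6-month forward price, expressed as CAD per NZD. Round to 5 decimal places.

T = 6/12 years.
Growth of 1 NZD over T: 1 + 0.0546×6/12 = 1.027300.
CAD accumulates by 1 + 0.0959×6/12 = 1.047950.
So F = 1.0778 × 1.027300 / 1.047950 = 1.056562 (NZD/CAD).
Quoted the other way: 1/1.056562 = 0.94647 CAD per NZD.

0.94647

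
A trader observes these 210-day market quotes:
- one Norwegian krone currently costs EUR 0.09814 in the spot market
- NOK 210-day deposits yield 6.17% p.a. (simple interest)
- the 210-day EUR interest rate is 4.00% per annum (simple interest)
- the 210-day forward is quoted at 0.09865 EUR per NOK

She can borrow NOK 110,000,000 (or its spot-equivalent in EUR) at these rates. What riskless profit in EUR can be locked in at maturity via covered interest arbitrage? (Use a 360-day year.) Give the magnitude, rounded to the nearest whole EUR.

T = 210/360 years.
Invest the NOK and cover forward: 110,000,000 × 1.0359916667 × 0.09865 = EUR 11,242,063.57.
Convert at spot and invest in EUR: 110,000,000 × 0.09814 × 1.0233333333 = EUR 11,047,292.67.
The quoted forward overvalues NOK, so borrow EUR, buy NOK at spot, deposit the NOK at 6.17%, and sell the proceeds forward at 0.09865.
Arbitrage profit = |11,242,063.57 − 11,047,292.67| = EUR 194,771.

EUR 194,771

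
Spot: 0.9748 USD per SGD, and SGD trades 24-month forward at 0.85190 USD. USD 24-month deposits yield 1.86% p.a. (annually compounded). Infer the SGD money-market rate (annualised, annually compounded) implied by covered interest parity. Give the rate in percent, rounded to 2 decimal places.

8.96%

T = 2 years.
F/S = 0.8519/0.9748 = 0.8739229 = (growth of USD) / (growth of SGD).
The USD side grows by (1 + 0.0186)^2 = 1.037546.
So the SGD growth factor = 1.1872283.
r = 1.1872283^(1/2) − 1 = 0.089600 → 8.96%.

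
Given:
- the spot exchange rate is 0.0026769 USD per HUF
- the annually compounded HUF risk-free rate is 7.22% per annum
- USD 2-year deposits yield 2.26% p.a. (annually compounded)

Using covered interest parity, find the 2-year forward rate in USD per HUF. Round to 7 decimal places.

0.0024350

T = 2 years.
USD growth factor: (1 + 0.0226)^2 = 1.0457108.
HUF growth factor: (1 + 0.0722)^2 = 1.1496128.
Forward (USD per HUF) = 0.0026769 × 1.0457108 / 1.1496128 = 0.002434962.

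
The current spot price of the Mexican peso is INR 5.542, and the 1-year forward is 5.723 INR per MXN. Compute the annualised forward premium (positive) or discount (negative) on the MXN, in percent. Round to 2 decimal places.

T = 1 year.
(F − S)/S = (5.723 − 5.542)/5.542 = 0.0326597.
×(1/T) gives 3.27% p.a.

+3.27%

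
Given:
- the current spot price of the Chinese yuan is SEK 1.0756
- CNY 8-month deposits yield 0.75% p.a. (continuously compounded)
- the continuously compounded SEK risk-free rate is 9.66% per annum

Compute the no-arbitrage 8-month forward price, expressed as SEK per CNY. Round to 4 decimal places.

T = 8/12 years.
SEK growth factor: e^(0.0966×8/12) = 1.0665189.
Growth of 1 CNY over T: e^(0.0075×8/12) = 1.0050125.
Forward (SEK per CNY) = 1.0756 × 1.0665189 / 1.0050125 = 1.141426.

1.1414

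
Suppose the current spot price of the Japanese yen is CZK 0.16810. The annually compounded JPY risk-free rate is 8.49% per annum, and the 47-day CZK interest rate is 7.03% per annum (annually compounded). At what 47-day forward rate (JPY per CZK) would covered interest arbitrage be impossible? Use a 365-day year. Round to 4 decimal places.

5.9592

T = 47/365 years.
Growth of 1 CZK over T: (1 + 0.0703)^(47/365) = 1.0087867.
Growth of 1 JPY over T: (1 + 0.0849)^(47/365) = 1.0105482.
CIP: F = S · (grow CZK)/(grow JPY) = 0.1681 × 1.0087867/1.0105482 = 0.1678070 CZK per JPY.
Quoted the other way: 1/0.1678070 = 5.9592 JPY per CZK.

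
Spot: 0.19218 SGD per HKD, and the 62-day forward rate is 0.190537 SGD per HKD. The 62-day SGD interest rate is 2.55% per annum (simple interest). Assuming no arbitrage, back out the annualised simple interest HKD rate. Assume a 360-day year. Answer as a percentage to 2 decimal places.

T = 62/360 years.
By CIP, F/S equals the SGD-to-HKD growth ratio: 0.190537/0.19218 = 0.9914507.
The SGD side grows by 1 + 0.0255×62/360 = 1.0043917.
So the HKD growth factor = 1.0130526.
r = (1.0130526 − 1)/(62/360) = 0.075789 → 7.58%.

7.58%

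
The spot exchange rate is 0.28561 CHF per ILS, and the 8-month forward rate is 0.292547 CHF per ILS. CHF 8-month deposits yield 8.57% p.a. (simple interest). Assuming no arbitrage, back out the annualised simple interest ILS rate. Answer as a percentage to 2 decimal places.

T = 8/12 years.
CIP gives F = S · g_CHF/g_ILS, so g_CHF/g_ILS = 0.292547/0.28561 = 1.0242884.
CHF growth factor: 1 + 0.0857×8/12 = 1.0571333.
That pins the ILS growth at 1.0320661.
r = (1.0320661 − 1)/(8/12) = 0.048099 → 4.81%.

4.81%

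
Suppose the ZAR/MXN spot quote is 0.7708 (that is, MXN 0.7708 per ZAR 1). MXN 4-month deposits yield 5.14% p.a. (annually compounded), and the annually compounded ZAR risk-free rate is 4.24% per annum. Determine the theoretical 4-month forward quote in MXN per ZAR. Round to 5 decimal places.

0.77301

T = 4/12 years.
MXN growth factor: (1 + 0.0514)^(4/12) = 1.0168479.
Growth of 1 ZAR over T: (1 + 0.0424)^(4/12) = 1.0139382.
Forward (MXN per ZAR) = 0.7708 × 1.0168479 / 1.0139382 = 0.7730120.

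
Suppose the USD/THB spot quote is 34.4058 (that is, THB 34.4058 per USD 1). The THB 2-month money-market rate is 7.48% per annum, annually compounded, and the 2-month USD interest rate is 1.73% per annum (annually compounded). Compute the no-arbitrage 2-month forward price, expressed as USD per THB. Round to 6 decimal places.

0.028800

T = 2/12 years.
Growth of 1 THB over T: (1 + 0.0748)^(2/12) = 1.012095.
USD accumulates by (1 + 0.0173)^(2/12) = 1.0028628.
So F = 34.4058 × 1.012095 / 1.0028628 = 34.72253 (THB/USD).
Quoted the other way: 1/34.72253 = 0.028800 USD per THB.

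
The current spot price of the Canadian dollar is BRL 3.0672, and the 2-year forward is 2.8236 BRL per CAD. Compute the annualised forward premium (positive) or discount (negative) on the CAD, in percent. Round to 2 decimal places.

-3.97%

T = 2 years.
CAD trades forward at -7.94210% vs spot over the period.
Per annum: -0.0794210 / 2 = -0.039711 = -3.97%.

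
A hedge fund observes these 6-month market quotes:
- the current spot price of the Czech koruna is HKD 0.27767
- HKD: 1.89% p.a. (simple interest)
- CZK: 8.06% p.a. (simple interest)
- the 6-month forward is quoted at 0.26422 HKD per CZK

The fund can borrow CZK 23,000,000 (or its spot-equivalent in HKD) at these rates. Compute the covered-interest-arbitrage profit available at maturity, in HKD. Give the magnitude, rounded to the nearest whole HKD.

HKD 124,796

T = 6/12 years.
Keep in CZK, deliver into the forward: 23,000,000·1.040300·0.26422 = HKD 6,321,965.52.
Swap to HKD now, deposit: 23,000,000·0.27767·1.009450 = HKD 6,446,761.57.
The quoted forward undervalues CZK, so borrow CZK, convert to HKD at spot, deposit the HKD at 1.89%, and buy CZK forward at 0.26422 to cover the loan.
Profit = 6,446,761.57 − 6,321,965.52 = HKD 124,796.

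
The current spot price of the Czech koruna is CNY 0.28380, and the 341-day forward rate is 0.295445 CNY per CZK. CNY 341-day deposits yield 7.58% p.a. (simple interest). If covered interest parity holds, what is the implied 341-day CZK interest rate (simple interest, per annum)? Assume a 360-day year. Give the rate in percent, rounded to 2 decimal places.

T = 341/360 years.
F/S = 0.295445/0.2838 = 1.0410324 = (growth of CNY) / (growth of CZK).
The CNY side grows by 1 + 0.0758×341/360 = 1.0717994.
So the CZK growth factor = 1.0295543.
r = (1.0295543 − 1)/(341/360) = 0.031201 → 3.12%.

3.12%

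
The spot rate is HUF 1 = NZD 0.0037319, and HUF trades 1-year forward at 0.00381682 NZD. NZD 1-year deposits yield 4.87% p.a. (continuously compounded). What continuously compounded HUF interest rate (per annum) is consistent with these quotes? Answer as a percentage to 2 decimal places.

2.62%

T = 1 year.
F/S = 0.00381682/0.0037319 = 1.0227552 = (growth of NZD) / (growth of HUF).
The NZD side grows by e^(0.0487×1) = 1.0499053.
So the HUF growth factor = 1.026546.
Take logs: ln 1.026546 / 1 = 0.026200, so 2.62%.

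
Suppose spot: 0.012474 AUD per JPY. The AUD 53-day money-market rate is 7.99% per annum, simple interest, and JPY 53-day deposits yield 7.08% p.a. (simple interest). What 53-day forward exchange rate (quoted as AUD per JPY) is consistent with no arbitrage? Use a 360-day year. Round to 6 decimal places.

T = 53/360 years.
Growth of 1 AUD over T: 1 + 0.0799×53/360 = 1.0117631.
JPY growth factor: 1 + 0.0708×53/360 = 1.0104233.
CIP: F = S · (grow AUD)/(grow JPY) = 0.012474 × 1.0117631/1.0104233 = 0.01249054 AUD per JPY.

0.012491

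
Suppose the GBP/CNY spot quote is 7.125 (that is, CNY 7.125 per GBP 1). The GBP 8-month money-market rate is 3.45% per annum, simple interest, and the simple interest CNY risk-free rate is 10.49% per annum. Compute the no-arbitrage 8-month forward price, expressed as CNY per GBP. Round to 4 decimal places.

T = 8/12 years.
CNY growth factor: 1 + 0.1049×8/12 = 1.0699333.
GBP growth factor: 1 + 0.0345×8/12 = 1.023000.
Forward (CNY per GBP) = 7.125 × 1.0699333 / 1.023000 = 7.451881.

7.4519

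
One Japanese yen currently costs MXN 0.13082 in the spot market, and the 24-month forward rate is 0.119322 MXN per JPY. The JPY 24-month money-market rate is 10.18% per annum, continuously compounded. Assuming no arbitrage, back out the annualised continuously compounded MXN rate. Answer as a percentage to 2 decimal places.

T = 2 years.
By CIP, F/S equals the MXN-to-JPY growth ratio: 0.119322/0.13082 = 0.9121082.
The JPY side grows by e^(0.1018×2) = 1.2258077.
That pins the MXN growth at 1.1180693.
Take logs: ln 1.1180693 / 2 = 0.055802, so 5.58%.

5.58%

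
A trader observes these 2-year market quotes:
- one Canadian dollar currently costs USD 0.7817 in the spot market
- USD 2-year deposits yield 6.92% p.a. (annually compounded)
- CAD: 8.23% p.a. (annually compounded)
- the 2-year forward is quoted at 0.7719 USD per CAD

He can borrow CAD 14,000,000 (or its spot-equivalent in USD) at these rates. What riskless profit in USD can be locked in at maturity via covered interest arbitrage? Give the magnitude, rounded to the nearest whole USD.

USD 147,735

T = 2 years.
Keep in CAD, deliver into the forward: 14,000,000·1.17137329·0.7719 = USD 12,658,562.60.
Swap to USD now, deposit: 14,000,000·0.7817·1.14318864 = USD 12,510,827.84.
The quoted forward overvalues CAD, so borrow USD, buy CAD at spot, deposit the CAD at 8.23%, and sell the proceeds forward at 0.7719.
Profit = 12,658,562.60 − 12,510,827.84 = USD 147,735.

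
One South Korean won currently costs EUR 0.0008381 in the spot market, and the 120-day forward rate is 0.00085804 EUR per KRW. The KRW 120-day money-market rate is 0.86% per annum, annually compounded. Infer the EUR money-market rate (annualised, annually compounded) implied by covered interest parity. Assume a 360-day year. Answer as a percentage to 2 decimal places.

8.23%

T = 120/360 years.
F/S = 0.00085804/0.0008381 = 1.0237919 = (growth of EUR) / (growth of KRW).
The KRW side grows by (1 + 0.0086)^(120/360) = 1.0028585.
Hence g_EUR = 1.0267184.
Annualise: 1.0267184^(360/120) − 1 = 0.082316 = 8.23%.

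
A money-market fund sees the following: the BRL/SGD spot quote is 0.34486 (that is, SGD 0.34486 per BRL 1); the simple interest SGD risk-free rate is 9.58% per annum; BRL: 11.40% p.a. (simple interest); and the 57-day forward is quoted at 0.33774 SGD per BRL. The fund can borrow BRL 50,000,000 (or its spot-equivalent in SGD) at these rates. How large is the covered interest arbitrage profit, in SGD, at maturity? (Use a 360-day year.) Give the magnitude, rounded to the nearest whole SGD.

SGD 312,737

T = 57/360 years.
Keep in BRL, deliver into the forward: 50,000,000·1.018050·0.33774 = SGD 17,191,810.35.
Swap to SGD now, deposit: 50,000,000·0.34486·1.0151683333 = SGD 17,504,547.57.
The quoted forward undervalues BRL, so borrow BRL, convert to SGD at spot, deposit the SGD at 9.58%, and buy BRL forward at 0.33774 to cover the loan.
Profit = 17,504,547.57 − 17,191,810.35 = SGD 312,737.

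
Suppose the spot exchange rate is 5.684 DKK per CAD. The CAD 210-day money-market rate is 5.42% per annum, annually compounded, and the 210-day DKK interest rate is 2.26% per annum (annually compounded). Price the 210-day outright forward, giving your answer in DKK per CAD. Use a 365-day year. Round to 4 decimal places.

T = 210/365 years.
DKK growth factor: (1 + 0.0226)^(210/365) = 1.012941.
CAD growth factor: (1 + 0.0542)^(210/365) = 1.0308336.
CIP: F = S · (grow DKK)/(grow CAD) = 5.684 × 1.012941/1.0308336 = 5.585340 DKK per CAD.

5.5853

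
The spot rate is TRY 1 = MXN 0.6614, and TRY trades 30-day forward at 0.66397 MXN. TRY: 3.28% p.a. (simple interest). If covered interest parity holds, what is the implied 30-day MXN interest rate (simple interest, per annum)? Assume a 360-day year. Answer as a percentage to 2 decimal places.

7.96%

T = 30/360 years.
F/S = 0.66397/0.6614 = 1.0038857 = (growth of MXN) / (growth of TRY).
TRY growth factor: 1 + 0.0328×30/360 = 1.0027333.
Hence g_MXN = 1.0066296.
r = (1.0066296 − 1)/(30/360) = 0.079555 → 7.96%.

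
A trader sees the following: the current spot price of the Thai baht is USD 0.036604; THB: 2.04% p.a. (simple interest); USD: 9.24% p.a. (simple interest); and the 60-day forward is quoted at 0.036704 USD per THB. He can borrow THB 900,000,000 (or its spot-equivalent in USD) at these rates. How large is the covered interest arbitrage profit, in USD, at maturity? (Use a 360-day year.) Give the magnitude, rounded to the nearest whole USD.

T = 60/360 years.
Route A — deposit THB, sell forward: 900,000,000 × 1.003400 × 0.036704 = USD 33,145,914.24.
Route B — convert at spot, deposit USD: 900,000,000 × 0.036604 × 1.015400 = USD 33,450,931.44.
The quoted forward undervalues THB, so borrow THB, convert to USD at spot, deposit the USD at 9.24%, and buy THB forward at 0.036704 to cover the loan.
The gap between the two covered legs is USD 305,017.

USD 305,017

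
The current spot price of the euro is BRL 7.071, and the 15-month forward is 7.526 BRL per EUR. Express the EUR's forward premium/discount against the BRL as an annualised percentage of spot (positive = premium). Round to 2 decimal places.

+5.15%

T = 15/12 years.
(F − S)/S = (7.526 − 7.071)/7.071 = 0.0643473.
×(1/T) gives 5.15% p.a.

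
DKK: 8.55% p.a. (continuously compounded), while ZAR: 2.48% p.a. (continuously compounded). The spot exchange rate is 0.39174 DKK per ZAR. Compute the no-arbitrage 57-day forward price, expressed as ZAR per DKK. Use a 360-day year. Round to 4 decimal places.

2.5283

T = 57/360 years.
Growth of 1 DKK over T: e^(0.0855×57/360) = 1.0136295.
ZAR growth factor: e^(0.0248×57/360) = 1.0039344.
So F = 0.39174 × 1.0136295 / 1.0039344 = 0.3955231 (DKK/ZAR).
Quoted the other way: 1/0.3955231 = 2.5283 ZAR per DKK.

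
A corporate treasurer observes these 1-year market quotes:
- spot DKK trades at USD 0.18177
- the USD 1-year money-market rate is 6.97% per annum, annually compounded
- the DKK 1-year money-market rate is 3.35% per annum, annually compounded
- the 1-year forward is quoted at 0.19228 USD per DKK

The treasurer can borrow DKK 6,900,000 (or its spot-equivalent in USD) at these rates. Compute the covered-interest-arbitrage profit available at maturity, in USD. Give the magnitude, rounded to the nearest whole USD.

USD 29,546

T = 1 year.
Invest the DKK and cover forward: 6,900,000 × 1.033500 × 0.19228 = USD 1,371,177.52.
Convert at spot and invest in USD: 6,900,000 × 0.18177 × 1.069700 = USD 1,341,631.65.
The quoted forward overvalues DKK, so borrow USD, buy DKK at spot, deposit the DKK at 3.35%, and sell the proceeds forward at 0.19228.
Profit = 1,371,177.52 − 1,341,631.65 = USD 29,546.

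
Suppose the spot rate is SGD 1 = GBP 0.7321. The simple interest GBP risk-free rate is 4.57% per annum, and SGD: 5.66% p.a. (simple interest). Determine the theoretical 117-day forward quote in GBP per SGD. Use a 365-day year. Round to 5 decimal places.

T = 117/365 years.
Growth of 1 GBP over T: 1 + 0.0457×117/365 = 1.014649.
Growth of 1 SGD over T: 1 + 0.0566×117/365 = 1.018143.
So F = 0.7321 × 1.014649 / 1.018143 = 0.7295876 (GBP/SGD).

0.72959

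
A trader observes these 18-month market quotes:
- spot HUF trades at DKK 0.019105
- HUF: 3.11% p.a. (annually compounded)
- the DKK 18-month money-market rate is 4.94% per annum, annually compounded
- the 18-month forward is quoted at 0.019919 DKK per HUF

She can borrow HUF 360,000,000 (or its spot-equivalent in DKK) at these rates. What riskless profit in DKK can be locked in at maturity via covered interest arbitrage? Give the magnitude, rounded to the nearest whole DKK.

T = 18/12 years.
Route A — deposit HUF, sell forward: 360,000,000 × 1.047010845 × 0.019919 = DKK 7,507,947.25.
Route B — convert at spot, deposit DKK: 360,000,000 × 0.019105 × 1.075007737 = DKK 7,393,688.21.
The quoted forward overvalues HUF, so borrow DKK, buy HUF at spot, deposit the HUF at 3.11%, and sell the proceeds forward at 0.019919.
Profit = 7,507,947.25 − 7,393,688.21 = DKK 114,259.

DKK 114,259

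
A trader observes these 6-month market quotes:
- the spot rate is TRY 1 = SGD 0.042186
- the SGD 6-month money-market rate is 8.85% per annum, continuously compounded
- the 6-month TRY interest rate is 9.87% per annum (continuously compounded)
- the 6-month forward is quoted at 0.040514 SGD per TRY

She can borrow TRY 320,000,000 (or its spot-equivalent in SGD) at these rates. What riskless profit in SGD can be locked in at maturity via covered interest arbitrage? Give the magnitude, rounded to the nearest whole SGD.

T = 6/12 years.
Invest the TRY and cover forward: 320,000,000 × 1.0505879922 × 0.040514 = SGD 13,620,327.01.
Convert at spot and invest in SGD: 320,000,000 × 0.042186 × 1.0452436331 = SGD 14,110,287.33.
The quoted forward undervalues TRY, so borrow TRY, convert to SGD at spot, deposit the SGD at 8.85%, and buy TRY forward at 0.040514 to cover the loan.
The gap between the two covered legs is SGD 489,960.

SGD 489,960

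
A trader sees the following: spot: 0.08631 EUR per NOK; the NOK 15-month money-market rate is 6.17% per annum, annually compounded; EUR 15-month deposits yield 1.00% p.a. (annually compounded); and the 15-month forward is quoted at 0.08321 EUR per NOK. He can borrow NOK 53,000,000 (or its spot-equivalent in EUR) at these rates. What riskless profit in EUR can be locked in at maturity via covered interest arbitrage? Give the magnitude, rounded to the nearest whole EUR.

T = 15/12 years.
Keep in NOK, deliver into the forward: 53,000,000·1.077710891·0.08321 = EUR 4,752,845.13.
Swap to EUR now, deposit: 53,000,000·0.08631·1.012515586 = EUR 4,631,681.67.
The quoted forward overvalues NOK, so borrow EUR, buy NOK at spot, deposit the NOK at 6.17%, and sell the proceeds forward at 0.08321.
Profit = 4,752,845.13 − 4,631,681.67 = EUR 121,163.

EUR 121,163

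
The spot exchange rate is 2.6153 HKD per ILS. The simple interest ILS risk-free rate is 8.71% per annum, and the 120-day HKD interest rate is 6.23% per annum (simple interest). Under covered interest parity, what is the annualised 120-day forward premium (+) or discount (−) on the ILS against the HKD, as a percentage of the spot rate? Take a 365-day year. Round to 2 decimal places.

T = 120/365 years.
No-arbitrage forward: 2.6153 × 1.0204822 / 1.0286356 = 2.5945700 HKD/ILS.
(F − S)/S ÷ T = (2.5945700 − 2.6153)/2.6153/(120/365) = -0.024110 → -2.41%.

-2.41%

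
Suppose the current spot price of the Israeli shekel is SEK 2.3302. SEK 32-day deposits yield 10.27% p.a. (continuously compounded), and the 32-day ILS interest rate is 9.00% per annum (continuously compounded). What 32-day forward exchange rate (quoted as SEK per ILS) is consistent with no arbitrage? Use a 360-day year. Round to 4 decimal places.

2.3328

T = 32/360 years.
SEK accumulates by e^(0.1027×32/360) = 1.0091707.
Growth of 1 ILS over T: e^(0.0900×32/360) = 1.0080321.
CIP: F = S · (grow SEK)/(grow ILS) = 2.3302 × 1.0091707/1.0080321 = 2.332832 SEK per ILS.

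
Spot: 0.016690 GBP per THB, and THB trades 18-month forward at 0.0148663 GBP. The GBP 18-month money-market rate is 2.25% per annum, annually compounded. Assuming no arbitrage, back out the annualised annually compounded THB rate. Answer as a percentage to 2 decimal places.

10.45%

T = 18/12 years.
F/S = 0.0148663/0.01669 = 0.8907310 = (growth of GBP) / (growth of THB).
The GBP side grows by (1 + 0.0225)^(18/12) = 1.0339391.
That pins the THB growth at 1.1607759.
Annualise: 1.1607759^(12/18) − 1 = 0.104500 = 10.45%.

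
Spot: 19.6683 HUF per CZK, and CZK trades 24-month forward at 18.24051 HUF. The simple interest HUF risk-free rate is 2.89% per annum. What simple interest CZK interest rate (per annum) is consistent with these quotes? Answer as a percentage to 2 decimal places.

7.03%

T = 2 years.
By CIP, F/S equals the HUF-to-CZK growth ratio: 18.24051/19.6683 = 0.9274065.
The HUF side grows by 1 + 0.0289×2 = 1.057800.
Hence g_CZK = 1.1406002.
(1.1406002 − 1)/T = 0.070300, i.e. 7.03%.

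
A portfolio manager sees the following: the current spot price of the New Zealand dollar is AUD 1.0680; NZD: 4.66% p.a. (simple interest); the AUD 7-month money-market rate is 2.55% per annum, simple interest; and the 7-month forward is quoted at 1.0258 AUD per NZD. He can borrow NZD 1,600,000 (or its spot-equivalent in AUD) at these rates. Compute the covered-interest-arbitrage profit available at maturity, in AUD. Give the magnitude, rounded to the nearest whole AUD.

T = 7/12 years.
Route A — deposit NZD, sell forward: 1,600,000 × 1.027183333 × 1.0258 = AUD 1,685,895.46.
Route B — convert at spot, deposit AUD: 1,600,000 × 1.0680 × 1.014875 = AUD 1,734,218.40.
The quoted forward undervalues NZD, so borrow NZD, convert to AUD at spot, deposit the AUD at 2.55%, and buy NZD forward at 1.0258 to cover the loan.
Arbitrage profit = |1,685,895.46 − 1,734,218.40| = AUD 48,323.

AUD 48,323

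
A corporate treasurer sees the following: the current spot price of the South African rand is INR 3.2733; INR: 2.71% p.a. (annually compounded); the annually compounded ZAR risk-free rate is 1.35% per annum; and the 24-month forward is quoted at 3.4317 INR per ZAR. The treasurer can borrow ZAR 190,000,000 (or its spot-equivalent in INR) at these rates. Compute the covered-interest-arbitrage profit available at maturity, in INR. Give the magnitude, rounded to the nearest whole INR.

INR 13,654,259

T = 2 years.
Route A — deposit ZAR, sell forward: 190,000,000 × 1.02718225 × 3.4317 = INR 669,746,452.19.
Route B — convert at spot, deposit INR: 190,000,000 × 3.2733 × 1.05493441 = INR 656,092,192.81.
The quoted forward overvalues ZAR, so borrow INR, buy ZAR at spot, deposit the ZAR at 1.35%, and sell the proceeds forward at 3.4317.
Arbitrage profit = |669,746,452.19 − 656,092,192.81| = INR 13,654,259.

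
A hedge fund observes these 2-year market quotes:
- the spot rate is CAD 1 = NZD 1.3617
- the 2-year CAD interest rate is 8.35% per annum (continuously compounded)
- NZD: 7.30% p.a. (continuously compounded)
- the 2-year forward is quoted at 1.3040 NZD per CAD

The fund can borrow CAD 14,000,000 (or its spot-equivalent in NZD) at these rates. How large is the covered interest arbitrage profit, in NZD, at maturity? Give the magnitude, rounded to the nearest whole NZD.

T = 2 years.
Invest the CAD and cover forward: 14,000,000 × 1.1817542653 × 1.3040 = NZD 21,574,105.87.
Convert at spot and invest in NZD: 14,000,000 × 1.3617 × 1.1571961881 = NZD 22,060,556.69.
The quoted forward undervalues CAD, so borrow CAD, convert to NZD at spot, deposit the NZD at 7.30%, and buy CAD forward at 1.3040 to cover the loan.
Profit = 22,060,556.69 − 21,574,105.87 = NZD 486,451.

NZD 486,451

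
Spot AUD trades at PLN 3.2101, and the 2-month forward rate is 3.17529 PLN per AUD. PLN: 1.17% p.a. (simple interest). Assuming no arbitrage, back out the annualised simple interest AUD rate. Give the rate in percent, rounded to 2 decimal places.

T = 2/12 years.
CIP gives F = S · g_PLN/g_AUD, so g_PLN/g_AUD = 3.17529/3.2101 = 0.9891561.
The PLN side grows by 1 + 0.0117×2/12 = 1.001950.
Hence g_AUD = 1.0129342.
r = (1.0129342 − 1)/(2/12) = 0.077605 → 7.76%.

7.76%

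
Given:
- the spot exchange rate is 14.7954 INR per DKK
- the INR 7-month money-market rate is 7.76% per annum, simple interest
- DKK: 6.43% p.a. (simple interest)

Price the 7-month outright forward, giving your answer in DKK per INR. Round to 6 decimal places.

0.067087

T = 7/12 years.
INR accumulates by 1 + 0.0776×7/12 = 1.0452667.
DKK growth factor: 1 + 0.0643×7/12 = 1.0375083.
So F = 14.7954 × 1.0452667 / 1.0375083 = 14.90604 (INR/DKK).
Quoted the other way: 1/14.90604 = 0.067087 DKK per INR.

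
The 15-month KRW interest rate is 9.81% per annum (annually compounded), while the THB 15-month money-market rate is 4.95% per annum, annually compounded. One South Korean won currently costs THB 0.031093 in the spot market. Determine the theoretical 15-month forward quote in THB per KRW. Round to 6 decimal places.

T = 15/12 years.
THB accumulates by (1 + 0.0495)^(15/12) = 1.0622532.
Growth of 1 KRW over T: (1 + 0.0981)^(15/12) = 1.1240933.
So F = 0.031093 × 1.0622532 / 1.1240933 = 0.02938247 (THB/KRW).

0.029382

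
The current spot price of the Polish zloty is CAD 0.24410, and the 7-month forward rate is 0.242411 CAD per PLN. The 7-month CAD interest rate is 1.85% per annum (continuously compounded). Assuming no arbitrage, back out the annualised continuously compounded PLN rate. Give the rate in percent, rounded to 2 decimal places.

T = 7/12 years.
F/S = 0.242411/0.2441 = 0.9930807 = (growth of CAD) / (growth of PLN).
The CAD side grows by e^(0.0185×7/12) = 1.0108501.
So the PLN growth factor = 1.0178932.
r = ln(1.0178932)/(7/12) = 0.030403 → 3.04%.

3.04%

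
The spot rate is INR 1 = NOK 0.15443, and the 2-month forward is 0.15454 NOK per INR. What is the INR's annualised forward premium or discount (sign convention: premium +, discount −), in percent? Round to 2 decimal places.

T = 2/12 years.
Period premium: (0.15454 − 0.15443)/0.15443 = 0.0007123.
×(1/T) gives 0.43% p.a.

+0.43%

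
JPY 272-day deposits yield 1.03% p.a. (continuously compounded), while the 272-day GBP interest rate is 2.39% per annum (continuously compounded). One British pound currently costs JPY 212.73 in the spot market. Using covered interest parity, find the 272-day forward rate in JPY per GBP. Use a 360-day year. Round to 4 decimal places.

T = 272/360 years.
JPY growth factor: e^(0.0103×272/360) = 1.007812582.
GBP accumulates by e^(0.0239×272/360) = 1.018221805.
Forward (JPY per GBP) = 212.73 × 1.007812582 / 1.018221805 = 210.555273.

210.5553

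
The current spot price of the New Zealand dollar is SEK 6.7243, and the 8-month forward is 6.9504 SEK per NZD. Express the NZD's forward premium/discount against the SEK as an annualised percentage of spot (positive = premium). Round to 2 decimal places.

+5.04%

T = 8/12 years.
NZD trades forward at +3.36243% vs spot over the period.
×(1/T) gives 5.04% p.a.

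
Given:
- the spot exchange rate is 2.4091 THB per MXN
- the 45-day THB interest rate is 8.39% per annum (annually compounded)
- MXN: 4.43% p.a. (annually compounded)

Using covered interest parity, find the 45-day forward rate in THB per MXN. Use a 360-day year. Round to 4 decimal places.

2.4203

T = 45/360 years.
THB accumulates by (1 + 0.0839)^(45/360) = 1.0101216.
MXN accumulates by (1 + 0.0443)^(45/360) = 1.0054331.
CIP: F = S · (grow THB)/(grow MXN) = 2.4091 × 1.0101216/1.0054331 = 2.420334 THB per MXN.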